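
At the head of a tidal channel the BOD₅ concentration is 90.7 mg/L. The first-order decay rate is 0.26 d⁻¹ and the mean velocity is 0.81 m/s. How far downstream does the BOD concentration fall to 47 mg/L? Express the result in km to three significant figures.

177 km

From C = C₀·e^(−kt), t = ln(C₀/C)/k = ln(90.7/47)/0.26 = 0.6574/0.26 = 2.528 d.
Distance = v·t = 0.81 m/s × 2.185e+05 s = 1.77e+05 m = 177 km.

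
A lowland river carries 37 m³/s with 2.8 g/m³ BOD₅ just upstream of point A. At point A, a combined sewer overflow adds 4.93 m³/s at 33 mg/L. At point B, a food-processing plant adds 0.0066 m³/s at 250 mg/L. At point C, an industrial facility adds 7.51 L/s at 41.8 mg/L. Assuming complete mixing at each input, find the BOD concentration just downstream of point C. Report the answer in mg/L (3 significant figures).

After input A: C = (37·2.8 + 4.93·33) / 41.93 = 6.351 mg/L.
After input B: C = (41.93·6.351 + 0.0066·250) / 41.94 = 6.389 mg/L.
7.51 L/s = 0.00751 m³/s.
After input C: C = (41.94·6.389 + 0.00751·41.8) / 41.94 = 6.396 mg/L.

6.40 mg/L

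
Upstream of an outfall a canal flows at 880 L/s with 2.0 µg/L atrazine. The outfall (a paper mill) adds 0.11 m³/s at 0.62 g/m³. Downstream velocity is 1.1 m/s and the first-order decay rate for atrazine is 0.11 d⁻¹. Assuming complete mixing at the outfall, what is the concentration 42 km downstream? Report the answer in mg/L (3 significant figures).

0.0673 mg/L

880 L/s = 0.88 m³/s.
2.0 µg/L = 0.002 mg/L.
After complete mixing, C₀ = (0.11·0.62 + 0.88·0.002) / 0.99 = 0.07067 mg/L.
Travel time t = 4.2e+04 m / 1.1 m/s = 3.818e+04 s = 0.4419 d.
C = 0.07067·exp(−0.11·0.4419) = 0.07067·0.9526 = 0.06731 mg/L.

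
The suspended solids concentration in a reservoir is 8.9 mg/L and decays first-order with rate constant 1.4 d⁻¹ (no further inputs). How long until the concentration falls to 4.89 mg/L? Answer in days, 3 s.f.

t = ln(C₀/C)/k = ln(8.9/4.89)/1.4 = 0.5989/1.4 = 0.4278 d.

0.428 d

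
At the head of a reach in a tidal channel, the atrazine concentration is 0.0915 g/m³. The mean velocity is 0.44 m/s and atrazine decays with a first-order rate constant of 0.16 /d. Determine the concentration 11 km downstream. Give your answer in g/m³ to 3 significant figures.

Travel time t = 11 km / 0.44 m/s = 1.1e+04/0.44 = 2.5e+04 s = 0.2894 d.
First-order decay: C = 0.0915·exp(−0.16·0.2894) = 0.0915·0.9548 = 0.08736 g/m³.

0.0874 g/m³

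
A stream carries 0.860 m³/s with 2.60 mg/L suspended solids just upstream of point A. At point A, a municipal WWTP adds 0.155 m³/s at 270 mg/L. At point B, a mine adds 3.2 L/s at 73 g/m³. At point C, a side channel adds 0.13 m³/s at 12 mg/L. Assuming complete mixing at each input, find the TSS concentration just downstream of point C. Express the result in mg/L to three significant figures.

40.0 mg/L

After input A: C = (0.86·2.6 + 0.155·270) / 1.015 = 43.43 mg/L.
3.2 L/s = 0.0032 m³/s.
After input B: C = (1.015·43.43 + 0.0032·73) / 1.018 = 43.53 mg/L.
After input C: C = (1.018·43.53 + 0.13·12) / 1.148 = 39.96 mg/L.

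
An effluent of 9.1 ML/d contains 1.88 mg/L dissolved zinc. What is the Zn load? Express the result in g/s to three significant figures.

9.1 ML/d = 0.1053 m³/s.
Mass flux = Q·C = 0.1053 m³/s × 1.88 g/m³ = 0.198 g/s.

0.198 g/s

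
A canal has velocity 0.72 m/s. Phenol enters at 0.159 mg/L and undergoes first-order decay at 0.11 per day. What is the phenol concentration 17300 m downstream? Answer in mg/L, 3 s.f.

Travel time t = 17300 m / 0.72 m/s = 1.73e+04/0.72 = 2.403e+04 s = 0.2781 d.
First-order decay: C = 0.159·exp(−0.11·0.2781) = 0.159·0.9699 = 0.1542 mg/L.

0.154 mg/L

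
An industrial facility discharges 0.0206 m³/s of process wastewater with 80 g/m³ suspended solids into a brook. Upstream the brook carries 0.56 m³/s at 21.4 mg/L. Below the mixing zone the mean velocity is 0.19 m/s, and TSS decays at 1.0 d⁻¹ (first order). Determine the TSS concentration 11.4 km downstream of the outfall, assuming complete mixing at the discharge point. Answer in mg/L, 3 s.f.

11.7 mg/L

After complete mixing, C₀ = (0.0206·80 + 0.56·21.4) / 0.5806 = 23.48 mg/L.
Travel time t = 1.14e+04 m / 0.19 m/s = 6e+04 s = 0.6944 d.
C = 23.48·exp(−1.0·0.6944) = 23.48·0.4994 = 11.72 mg/L.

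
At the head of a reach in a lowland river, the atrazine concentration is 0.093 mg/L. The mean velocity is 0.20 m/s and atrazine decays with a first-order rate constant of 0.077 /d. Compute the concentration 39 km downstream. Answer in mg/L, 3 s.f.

Travel time t = 39 km / 0.20 m/s = 3.9e+04/0.20 = 1.95e+05 s = 2.257 d.
First-order decay: C = 0.093·exp(−0.077·2.257) = 0.093·0.8405 = 0.07816 mg/L.

0.0782 mg/L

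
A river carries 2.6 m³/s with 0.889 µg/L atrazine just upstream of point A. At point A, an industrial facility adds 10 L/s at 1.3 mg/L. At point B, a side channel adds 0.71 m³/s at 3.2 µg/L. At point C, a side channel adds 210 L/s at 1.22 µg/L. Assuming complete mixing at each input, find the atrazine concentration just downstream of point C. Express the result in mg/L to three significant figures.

0.889 µg/L = 0.000889 mg/L.
10 L/s = 0.01 m³/s.
After input A: C = (2.6·0.000889 + 0.01·1.3) / 2.61 = 0.005866 mg/L.
3.2 µg/L = 0.0032 mg/L.
After input B: C = (2.61·0.005866 + 0.71·0.0032) / 3.32 = 0.005296 mg/L.
210 L/s = 0.21 m³/s.
1.22 µg/L = 0.00122 mg/L.
After input C: C = (3.32·0.005296 + 0.21·0.00122) / 3.53 = 0.005054 mg/L.

0.00505 mg/L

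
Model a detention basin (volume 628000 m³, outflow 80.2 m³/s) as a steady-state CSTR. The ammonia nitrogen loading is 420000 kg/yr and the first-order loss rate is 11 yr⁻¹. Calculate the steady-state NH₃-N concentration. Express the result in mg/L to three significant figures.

0.165 mg/L

Outflow Q = 80.2 m³/s × 3.156e+07 s/yr = 2.531e+09 m³/yr.
Steady-state CSTR mass balance: W = Q·C + k·V·C, so C = W/(Q + kV).
Q + kV = 2.531e+09 + 11·628000 = 2.538e+09 m³/yr.
C = 420000/2.538e+09 = 0.0001655 kg/m³ = 0.1655 mg/L.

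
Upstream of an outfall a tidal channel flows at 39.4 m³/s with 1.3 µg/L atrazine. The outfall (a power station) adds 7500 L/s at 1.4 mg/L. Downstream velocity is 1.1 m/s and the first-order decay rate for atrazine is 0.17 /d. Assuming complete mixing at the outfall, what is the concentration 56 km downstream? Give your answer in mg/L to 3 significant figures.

7500 L/s = 7.5 m³/s.
1.3 µg/L = 0.0013 mg/L.
After complete mixing, C₀ = (7.5·1.4 + 39.4·0.0013) / 46.9 = 0.225 mg/L.
Travel time t = 5.6e+04 m / 1.1 m/s = 5.091e+04 s = 0.5892 d.
C = 0.225·exp(−0.17·0.5892) = 0.225·0.9047 = 0.2035 mg/L.

0.204 mg/L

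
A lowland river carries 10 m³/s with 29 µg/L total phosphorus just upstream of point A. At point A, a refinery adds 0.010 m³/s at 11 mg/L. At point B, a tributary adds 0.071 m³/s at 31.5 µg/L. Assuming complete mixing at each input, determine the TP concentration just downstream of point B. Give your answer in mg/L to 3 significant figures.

0.0399 mg/L

29 µg/L = 0.029 mg/L.
After input A: C = (10·0.029 + 0.01·11) / 10.01 = 0.03996 mg/L.
31.5 µg/L = 0.0315 mg/L.
After input B: C = (10.01·0.03996 + 0.071·0.0315) / 10.08 = 0.0399 mg/L.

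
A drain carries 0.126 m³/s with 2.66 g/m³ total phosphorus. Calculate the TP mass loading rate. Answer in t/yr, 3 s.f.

Mass flux = Q·C = 0.126 m³/s × 2.66 g/m³ = 0.3352 g/s.
= 0.3352 g/s × 31.56 = 10.58 t/yr.

10.6 t/yr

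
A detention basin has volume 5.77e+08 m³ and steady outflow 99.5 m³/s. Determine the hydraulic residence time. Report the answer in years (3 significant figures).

Q = 99.5 m³/s × 3.156e+07 s/yr = 3.14e+09 m³/yr.
Hydraulic residence time τ = V/Q = 5.77e+08/3.14e+09 = 0.1838 yr.

0.184 yr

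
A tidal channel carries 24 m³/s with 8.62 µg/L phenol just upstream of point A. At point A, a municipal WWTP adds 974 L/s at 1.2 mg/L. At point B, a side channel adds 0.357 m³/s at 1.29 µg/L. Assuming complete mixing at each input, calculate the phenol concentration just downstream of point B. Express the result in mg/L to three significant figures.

0.0543 mg/L

8.62 µg/L = 0.00862 mg/L.
974 L/s = 0.974 m³/s.
After input A: C = (24·0.00862 + 0.974·1.2) / 24.97 = 0.05508 mg/L.
1.29 µg/L = 0.00129 mg/L.
After input B: C = (24.97·0.05508 + 0.357·0.00129) / 25.33 = 0.05433 mg/L.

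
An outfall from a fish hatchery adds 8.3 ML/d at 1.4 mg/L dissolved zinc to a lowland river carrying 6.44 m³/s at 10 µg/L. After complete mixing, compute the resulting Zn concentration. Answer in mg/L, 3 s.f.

0.0304 mg/L

8.3 ML/d = 0.09606 m³/s.
10 µg/L = 0.01 mg/L.
Conservation of mass across the mixing zone: C = (0.09606·1.4 + 6.44·0.01) / (0.09606 + 6.44) = 0.1989/6.536 = 0.03043 mg/L.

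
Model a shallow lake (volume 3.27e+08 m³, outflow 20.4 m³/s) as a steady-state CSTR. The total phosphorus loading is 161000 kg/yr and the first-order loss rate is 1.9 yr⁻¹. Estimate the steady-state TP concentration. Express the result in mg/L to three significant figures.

0.127 mg/L

Outflow Q = 20.4 m³/s × 3.156e+07 s/yr = 6.438e+08 m³/yr.
Steady-state CSTR mass balance: W = Q·C + k·V·C, so C = W/(Q + kV).
Q + kV = 6.438e+08 + 1.9·3.27e+08 = 1.265e+09 m³/yr.
C = 161000/1.265e+09 = 0.0001273 kg/m³ = 0.1273 mg/L.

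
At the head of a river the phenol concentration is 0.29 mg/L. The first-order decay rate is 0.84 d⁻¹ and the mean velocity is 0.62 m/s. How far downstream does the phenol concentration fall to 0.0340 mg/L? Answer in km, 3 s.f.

From C = C₀·e^(−kt), t = ln(C₀/C)/k = ln(0.29/0.0340)/0.84 = 2.144/0.84 = 2.552 d.
Distance = v·t = 0.62 m/s × 2.205e+05 s = 1.367e+05 m = 136.7 km.

137 km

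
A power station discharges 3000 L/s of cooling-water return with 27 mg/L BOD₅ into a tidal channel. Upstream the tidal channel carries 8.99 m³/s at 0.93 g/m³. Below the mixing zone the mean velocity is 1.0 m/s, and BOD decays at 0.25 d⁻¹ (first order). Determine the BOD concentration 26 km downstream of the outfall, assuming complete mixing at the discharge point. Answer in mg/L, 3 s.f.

3000 L/s = 3 m³/s.
After complete mixing, C₀ = (3·27 + 8.99·0.93) / 11.99 = 7.453 mg/L.
Travel time t = 2.6e+04 m / 1.0 m/s = 2.6e+04 s = 0.3009 d.
C = 7.453·exp(−0.25·0.3009) = 7.453·0.9275 = 6.913 mg/L.

6.91 mg/L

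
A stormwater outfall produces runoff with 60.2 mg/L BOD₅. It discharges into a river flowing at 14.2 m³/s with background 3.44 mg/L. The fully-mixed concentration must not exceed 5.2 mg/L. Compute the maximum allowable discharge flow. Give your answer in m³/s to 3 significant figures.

Mass balance at complete mixing: C_std·(Q_w + Q_r) = Q_w·C_e + Q_r·C_b.
Rearranging, Q_w = Q_r·(C_std − C_b)/(C_e − C_std) = 14.2·(5.2 − 3.44) / (60.2 − 5.2) = 0.4544 m³/s.

0.454 m³/s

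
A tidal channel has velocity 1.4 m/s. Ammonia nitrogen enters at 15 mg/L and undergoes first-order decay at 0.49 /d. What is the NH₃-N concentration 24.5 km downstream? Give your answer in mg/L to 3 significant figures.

Travel time t = 24.5 km / 1.4 m/s = 2.45e+04/1.4 = 1.75e+04 s = 0.2025 d.
First-order decay: C = 15·exp(−0.49·0.2025) = 15·0.9055 = 13.58 mg/L.

13.6 mg/L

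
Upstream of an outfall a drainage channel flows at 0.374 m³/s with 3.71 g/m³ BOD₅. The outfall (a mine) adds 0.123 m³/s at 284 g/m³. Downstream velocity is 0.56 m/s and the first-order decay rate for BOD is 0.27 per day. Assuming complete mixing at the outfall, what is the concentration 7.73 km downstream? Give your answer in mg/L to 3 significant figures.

70.0 mg/L

After complete mixing, C₀ = (0.123·284 + 0.374·3.71) / 0.497 = 73.08 mg/L.
Travel time t = 7730 m / 0.56 m/s = 1.38e+04 s = 0.1598 d.
C = 73.08·exp(−0.27·0.1598) = 73.08·0.9578 = 69.99 mg/L.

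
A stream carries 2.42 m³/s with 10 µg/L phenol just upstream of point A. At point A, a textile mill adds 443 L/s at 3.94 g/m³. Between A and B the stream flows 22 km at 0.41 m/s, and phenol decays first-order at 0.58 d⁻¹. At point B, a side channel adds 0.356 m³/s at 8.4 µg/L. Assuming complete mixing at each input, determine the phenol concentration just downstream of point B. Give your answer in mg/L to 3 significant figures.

0.384 mg/L

10 µg/L = 0.01 mg/L.
443 L/s = 0.443 m³/s.
After input A: C = (2.42·0.01 + 0.443·3.94) / 2.863 = 0.6181 mg/L.
Over the 22 km reach to input B (t = 5.366e+04 s = 0.621 d), decay gives C = 0.6181·exp(−0.58·0.621) = 0.4311 mg/L.
8.4 µg/L = 0.0084 mg/L.
After input B: C = (2.863·0.4311 + 0.356·0.0084) / 3.219 = 0.3844 mg/L.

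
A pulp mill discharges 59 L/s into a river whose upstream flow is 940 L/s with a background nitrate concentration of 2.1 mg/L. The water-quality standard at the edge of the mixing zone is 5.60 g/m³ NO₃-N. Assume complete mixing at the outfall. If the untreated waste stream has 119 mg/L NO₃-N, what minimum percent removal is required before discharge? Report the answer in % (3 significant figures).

48.4 %

59 L/s = 0.059 m³/s.
940 L/s = 0.94 m³/s.
Mass balance: 5.6·0.999 = 0.059·Cₑ + 0.94·2.1.
Cₑ = (5.594 − 1.974) / 0.059 = 61.36 mg/L.
Required removal = 1 − 61.36/119 = 48.43 %.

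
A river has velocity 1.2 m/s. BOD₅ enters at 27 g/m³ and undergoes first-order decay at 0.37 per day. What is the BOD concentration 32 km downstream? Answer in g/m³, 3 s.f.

24.1 g/m³

Travel time t = 32 km / 1.2 m/s = 3.2e+04/1.2 = 2.667e+04 s = 0.3086 d.
First-order decay: C = 27·exp(−0.37·0.3086) = 27·0.8921 = 24.09 g/m³.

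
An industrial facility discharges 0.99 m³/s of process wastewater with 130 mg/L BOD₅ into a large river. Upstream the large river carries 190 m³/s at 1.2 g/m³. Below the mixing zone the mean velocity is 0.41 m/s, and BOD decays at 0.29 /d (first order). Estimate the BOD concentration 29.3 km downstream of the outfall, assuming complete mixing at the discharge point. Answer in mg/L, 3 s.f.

After complete mixing, C₀ = (0.99·130 + 190·1.2) / 191 = 1.868 mg/L.
Travel time t = 2.93e+04 m / 0.41 m/s = 7.146e+04 s = 0.8271 d.
C = 1.868·exp(−0.29·0.8271) = 1.868·0.7867 = 1.469 mg/L.

1.47 mg/L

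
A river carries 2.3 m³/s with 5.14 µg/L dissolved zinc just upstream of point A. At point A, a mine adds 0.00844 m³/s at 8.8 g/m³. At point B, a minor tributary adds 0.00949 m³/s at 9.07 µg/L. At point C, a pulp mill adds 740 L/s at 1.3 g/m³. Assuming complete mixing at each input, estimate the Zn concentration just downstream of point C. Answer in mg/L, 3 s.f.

0.343 mg/L

5.14 µg/L = 0.00514 mg/L.
After input A: C = (2.3·0.00514 + 0.00844·8.8) / 2.308 = 0.0373 mg/L.
9.07 µg/L = 0.00907 mg/L.
After input B: C = (2.308·0.0373 + 0.00949·0.00907) / 2.318 = 0.03718 mg/L.
740 L/s = 0.74 m³/s.
After input C: C = (2.318·0.03718 + 0.74·1.3) / 3.058 = 0.3428 mg/L.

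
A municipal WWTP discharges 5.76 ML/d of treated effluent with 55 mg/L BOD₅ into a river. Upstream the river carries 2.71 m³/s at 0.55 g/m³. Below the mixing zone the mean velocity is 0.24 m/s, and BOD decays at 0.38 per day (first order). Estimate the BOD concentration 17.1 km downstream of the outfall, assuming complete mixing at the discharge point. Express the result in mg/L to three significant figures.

5.76 ML/d = 0.06667 m³/s.
After complete mixing, C₀ = (0.06667·55 + 2.71·0.55) / 2.777 = 1.857 mg/L.
Travel time t = 1.71e+04 m / 0.24 m/s = 7.125e+04 s = 0.8247 d.
C = 1.857·exp(−0.38·0.8247) = 1.857·0.731 = 1.358 mg/L.

1.36 mg/L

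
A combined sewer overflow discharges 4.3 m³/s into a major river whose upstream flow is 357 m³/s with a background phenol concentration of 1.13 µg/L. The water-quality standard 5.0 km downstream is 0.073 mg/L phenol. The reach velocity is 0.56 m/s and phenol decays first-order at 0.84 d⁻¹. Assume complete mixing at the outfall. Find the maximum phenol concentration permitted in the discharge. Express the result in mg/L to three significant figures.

1.13 µg/L = 0.00113 mg/L.
Travel time to the compliance point: t = 5000/0.56 = 8929 s = 0.1033 d; decay factor exp(−0.84·0.1033) = 0.9169.
So the concentration just after mixing may be at most 0.073/0.9169 = 0.07962 mg/L.
Mass balance: 0.07962·361.3 = 4.3·Cₑ + 357·0.00113.
Cₑ = (28.77 − 0.4034) / 4.3 = 6.596 mg/L.

6.60 mg/L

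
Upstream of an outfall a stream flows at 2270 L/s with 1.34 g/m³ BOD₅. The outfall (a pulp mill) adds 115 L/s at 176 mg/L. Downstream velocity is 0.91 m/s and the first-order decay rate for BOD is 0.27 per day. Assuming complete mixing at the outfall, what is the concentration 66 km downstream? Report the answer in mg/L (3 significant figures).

7.78 mg/L

115 L/s = 0.115 m³/s.
2270 L/s = 2.27 m³/s.
After complete mixing, C₀ = (0.115·176 + 2.27·1.34) / 2.385 = 9.762 mg/L.
Travel time t = 6.6e+04 m / 0.91 m/s = 7.253e+04 s = 0.8394 d.
C = 9.762·exp(−0.27·0.8394) = 9.762·0.7972 = 7.782 mg/L.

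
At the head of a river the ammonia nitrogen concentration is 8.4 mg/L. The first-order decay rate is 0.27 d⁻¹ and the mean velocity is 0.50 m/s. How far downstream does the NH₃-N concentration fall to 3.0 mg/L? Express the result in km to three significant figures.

165 km

From C = C₀·e^(−kt), t = ln(C₀/C)/k = ln(8.4/3.0)/0.27 = 1.03/0.27 = 3.813 d.
Distance = v·t = 0.50 m/s × 3.295e+05 s = 1.647e+05 m = 164.7 km.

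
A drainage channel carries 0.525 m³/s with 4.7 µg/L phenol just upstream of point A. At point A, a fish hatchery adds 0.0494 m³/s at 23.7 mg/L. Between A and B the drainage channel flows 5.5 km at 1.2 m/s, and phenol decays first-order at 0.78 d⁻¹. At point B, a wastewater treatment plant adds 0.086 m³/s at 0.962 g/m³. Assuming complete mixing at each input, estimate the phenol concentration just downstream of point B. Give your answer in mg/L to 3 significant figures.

4.7 µg/L = 0.0047 mg/L.
After input A: C = (0.525·0.0047 + 0.0494·23.7) / 0.5744 = 2.043 mg/L.
Over the 5.5 km reach to input B (t = 4583 s = 0.05305 d), decay gives C = 2.043·exp(−0.78·0.05305) = 1.96 mg/L.
After input B: C = (0.5744·1.96 + 0.086·0.962) / 0.6604 = 1.83 mg/L.

1.83 mg/L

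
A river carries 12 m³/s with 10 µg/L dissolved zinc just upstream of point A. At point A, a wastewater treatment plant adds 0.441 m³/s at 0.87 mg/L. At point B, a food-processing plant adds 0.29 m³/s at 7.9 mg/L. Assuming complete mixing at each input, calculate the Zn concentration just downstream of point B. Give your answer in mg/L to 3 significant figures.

10 µg/L = 0.01 mg/L.
After input A: C = (12·0.01 + 0.441·0.87) / 12.44 = 0.04048 mg/L.
After input B: C = (12.44·0.04048 + 0.29·7.9) / 12.73 = 0.2195 mg/L.

0.220 mg/L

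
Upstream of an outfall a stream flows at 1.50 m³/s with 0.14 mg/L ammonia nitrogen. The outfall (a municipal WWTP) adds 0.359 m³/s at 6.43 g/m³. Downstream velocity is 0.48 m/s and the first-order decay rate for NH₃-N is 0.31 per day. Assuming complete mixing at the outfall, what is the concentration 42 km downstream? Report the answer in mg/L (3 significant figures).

After complete mixing, C₀ = (0.359·6.43 + 1.5·0.14) / 1.859 = 1.355 mg/L.
Travel time t = 4.2e+04 m / 0.48 m/s = 8.75e+04 s = 1.013 d.
C = 1.355·exp(−0.31·1.013) = 1.355·0.7306 = 0.9897 mg/L.

0.990 mg/L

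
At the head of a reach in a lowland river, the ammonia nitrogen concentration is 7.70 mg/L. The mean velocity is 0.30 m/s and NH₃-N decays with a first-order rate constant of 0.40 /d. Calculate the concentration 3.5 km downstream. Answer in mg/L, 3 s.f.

Travel time t = 3.5 km / 0.30 m/s = 3500/0.30 = 1.167e+04 s = 0.135 d.
First-order decay: C = 7.70·exp(−0.40·0.135) = 7.70·0.9474 = 7.295 mg/L.

7.30 mg/L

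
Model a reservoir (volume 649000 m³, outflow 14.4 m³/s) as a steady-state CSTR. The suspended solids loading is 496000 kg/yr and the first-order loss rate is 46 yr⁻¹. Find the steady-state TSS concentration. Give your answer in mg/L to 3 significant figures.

1.02 mg/L

Outflow Q = 14.4 m³/s × 3.156e+07 s/yr = 4.544e+08 m³/yr.
Steady-state CSTR mass balance: W = Q·C + k·V·C, so C = W/(Q + kV).
Q + kV = 4.544e+08 + 46·649000 = 4.843e+08 m³/yr.
C = 496000/4.843e+08 = 0.001024 kg/m³ = 1.024 mg/L.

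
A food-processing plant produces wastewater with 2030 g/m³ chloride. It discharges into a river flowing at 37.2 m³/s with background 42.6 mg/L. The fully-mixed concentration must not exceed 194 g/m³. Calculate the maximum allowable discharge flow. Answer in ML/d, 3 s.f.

265 ML/d

Mass balance at complete mixing: C_std·(Q_w + Q_r) = Q_w·C_e + Q_r·C_b.
Rearranging, Q_w = Q_r·(C_std − C_b)/(C_e − C_std) = 37.2·(194 − 42.6) / (2030 − 194) = 3.068 m³/s.
= 265 ML/d.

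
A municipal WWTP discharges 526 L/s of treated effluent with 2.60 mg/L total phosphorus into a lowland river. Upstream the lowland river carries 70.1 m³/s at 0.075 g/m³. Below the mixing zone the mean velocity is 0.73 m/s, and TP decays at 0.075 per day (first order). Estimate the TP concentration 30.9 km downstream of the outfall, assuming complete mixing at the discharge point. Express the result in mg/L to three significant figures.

526 L/s = 0.526 m³/s.
After complete mixing, C₀ = (0.526·2.6 + 70.1·0.075) / 70.63 = 0.09381 mg/L.
Travel time t = 3.09e+04 m / 0.73 m/s = 4.233e+04 s = 0.4899 d.
C = 0.09381·exp(−0.075·0.4899) = 0.09381·0.9639 = 0.09042 mg/L.

0.0904 mg/L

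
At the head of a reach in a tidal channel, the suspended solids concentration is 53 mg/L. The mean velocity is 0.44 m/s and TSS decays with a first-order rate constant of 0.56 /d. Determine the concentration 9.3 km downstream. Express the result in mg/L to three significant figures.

Travel time t = 9.3 km / 0.44 m/s = 9300/0.44 = 2.114e+04 s = 0.2446 d.
First-order decay: C = 53·exp(−0.56·0.2446) = 53·0.872 = 46.21 mg/L.

46.2 mg/L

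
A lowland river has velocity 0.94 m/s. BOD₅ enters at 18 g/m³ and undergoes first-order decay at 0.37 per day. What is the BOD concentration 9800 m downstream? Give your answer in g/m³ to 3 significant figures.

17.2 g/m³

Travel time t = 9800 m / 0.94 m/s = 9800/0.94 = 1.043e+04 s = 0.1207 d.
First-order decay: C = 18·exp(−0.37·0.1207) = 18·0.9563 = 17.21 g/m³.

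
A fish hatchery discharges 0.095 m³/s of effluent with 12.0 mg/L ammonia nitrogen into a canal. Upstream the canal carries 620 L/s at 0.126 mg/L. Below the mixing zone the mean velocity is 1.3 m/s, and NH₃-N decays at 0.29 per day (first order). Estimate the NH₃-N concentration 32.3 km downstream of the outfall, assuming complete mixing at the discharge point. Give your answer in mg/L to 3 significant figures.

620 L/s = 0.62 m³/s.
After complete mixing, C₀ = (0.095·12 + 0.62·0.126) / 0.715 = 1.704 mg/L.
Travel time t = 3.23e+04 m / 1.3 m/s = 2.485e+04 s = 0.2876 d.
C = 1.704·exp(−0.29·0.2876) = 1.704·0.92 = 1.567 mg/L.

1.57 mg/L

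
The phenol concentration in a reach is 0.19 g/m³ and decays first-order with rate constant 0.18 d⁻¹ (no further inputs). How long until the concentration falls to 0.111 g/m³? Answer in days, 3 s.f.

t = ln(C₀/C)/k = ln(0.19/0.111)/0.18 = 0.5375/0.18 = 2.986 d.

2.99 d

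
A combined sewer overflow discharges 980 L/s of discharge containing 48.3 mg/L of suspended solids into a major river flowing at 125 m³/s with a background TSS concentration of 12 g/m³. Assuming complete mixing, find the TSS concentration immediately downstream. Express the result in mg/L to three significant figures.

12.3 mg/L

980 L/s = 0.98 m³/s.
Flow-weighted mixing gives C = (0.98·48.3 + 125·12) / (0.98 + 125) = 1547/126 = 12.28 mg/L.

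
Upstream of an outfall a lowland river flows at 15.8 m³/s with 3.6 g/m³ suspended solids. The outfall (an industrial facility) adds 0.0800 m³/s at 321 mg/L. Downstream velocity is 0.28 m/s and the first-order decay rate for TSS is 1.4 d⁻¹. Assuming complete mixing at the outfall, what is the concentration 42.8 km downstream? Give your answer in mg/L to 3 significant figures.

0.437 mg/L

After complete mixing, C₀ = (0.08·321 + 15.8·3.6) / 15.88 = 5.199 mg/L.
Travel time t = 4.28e+04 m / 0.28 m/s = 1.529e+05 s = 1.769 d.
C = 5.199·exp(−1.4·1.769) = 5.199·0.08401 = 0.4368 mg/L.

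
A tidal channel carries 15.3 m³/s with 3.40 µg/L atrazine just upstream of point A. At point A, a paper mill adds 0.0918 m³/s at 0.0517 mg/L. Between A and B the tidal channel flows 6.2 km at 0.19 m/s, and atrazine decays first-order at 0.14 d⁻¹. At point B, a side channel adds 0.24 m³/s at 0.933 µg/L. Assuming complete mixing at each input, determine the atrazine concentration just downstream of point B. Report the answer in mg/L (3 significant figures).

0.00346 mg/L

3.40 µg/L = 0.0034 mg/L.
After input A: C = (15.3·0.0034 + 0.0918·0.0517) / 15.39 = 0.003688 mg/L.
Over the 6.2 km reach to input B (t = 3.263e+04 s = 0.3777 d), decay gives C = 0.003688·exp(−0.14·0.3777) = 0.003498 mg/L.
0.933 µg/L = 0.000933 mg/L.
After input B: C = (15.39·0.003498 + 0.24·0.000933) / 15.63 = 0.003459 mg/L.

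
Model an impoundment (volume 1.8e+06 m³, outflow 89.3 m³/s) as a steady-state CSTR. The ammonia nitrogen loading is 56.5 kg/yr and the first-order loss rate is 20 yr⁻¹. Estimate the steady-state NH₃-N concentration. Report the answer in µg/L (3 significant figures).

Outflow Q = 89.3 m³/s × 3.156e+07 s/yr = 2.818e+09 m³/yr.
Steady-state CSTR mass balance: W = Q·C + k·V·C, so C = W/(Q + kV).
Q + kV = 2.818e+09 + 20·1.8e+06 = 2.854e+09 m³/yr.
C = 56.5/2.854e+09 = 1.98e-08 kg/m³ = 1.98e-05 mg/L = 0.0198 µg/L.

0.0198 µg/L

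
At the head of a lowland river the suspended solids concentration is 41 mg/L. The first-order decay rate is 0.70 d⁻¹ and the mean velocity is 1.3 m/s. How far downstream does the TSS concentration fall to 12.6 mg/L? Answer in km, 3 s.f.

From C = C₀·e^(−kt), t = ln(C₀/C)/k = ln(41/12.6)/0.70 = 1.18/0.70 = 1.686 d.
Distance = v·t = 1.3 m/s × 1.456e+05 s = 1.893e+05 m = 189.3 km.

189 km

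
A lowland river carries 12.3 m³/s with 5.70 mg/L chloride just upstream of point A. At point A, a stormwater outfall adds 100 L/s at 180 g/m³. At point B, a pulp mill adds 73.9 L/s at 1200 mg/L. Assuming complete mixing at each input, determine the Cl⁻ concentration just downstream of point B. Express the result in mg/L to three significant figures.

14.2 mg/L

100 L/s = 0.1 m³/s.
After input A: C = (12.3·5.7 + 0.1·180) / 12.4 = 7.106 mg/L.
73.9 L/s = 0.0739 m³/s.
After input B: C = (12.4·7.106 + 0.0739·1200) / 12.47 = 14.17 mg/L.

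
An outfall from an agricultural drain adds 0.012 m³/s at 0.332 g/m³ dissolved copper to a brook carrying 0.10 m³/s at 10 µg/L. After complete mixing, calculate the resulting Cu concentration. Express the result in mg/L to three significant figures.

10 µg/L = 0.01 mg/L.
Conservation of mass across the mixing zone: C = (0.012·0.332 + 0.1·0.01) / (0.012 + 0.1) = 0.004984/0.112 = 0.0445 mg/L.

0.0445 mg/L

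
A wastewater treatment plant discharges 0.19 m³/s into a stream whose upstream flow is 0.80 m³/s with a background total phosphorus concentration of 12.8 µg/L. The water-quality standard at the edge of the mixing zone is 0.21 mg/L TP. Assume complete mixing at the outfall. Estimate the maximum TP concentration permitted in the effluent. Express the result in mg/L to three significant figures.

1.04 mg/L

12.8 µg/L = 0.0128 mg/L.
Mass balance: 0.21·0.99 = 0.19·Cₑ + 0.8·0.0128.
Cₑ = (0.2079 − 0.01024) / 0.19 = 1.04 mg/L.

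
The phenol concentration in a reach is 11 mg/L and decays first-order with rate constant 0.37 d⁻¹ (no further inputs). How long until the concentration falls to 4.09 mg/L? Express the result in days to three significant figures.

2.67 d

t = ln(C₀/C)/k = ln(11/4.09)/0.37 = 0.9894/0.37 = 2.674 d.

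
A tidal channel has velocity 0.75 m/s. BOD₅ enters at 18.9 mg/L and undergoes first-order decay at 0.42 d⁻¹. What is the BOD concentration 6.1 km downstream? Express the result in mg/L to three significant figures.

18.2 mg/L

Travel time t = 6.1 km / 0.75 m/s = 6100/0.75 = 8133 s = 0.09414 d.
First-order decay: C = 18.9·exp(−0.42·0.09414) = 18.9·0.9612 = 18.17 mg/L.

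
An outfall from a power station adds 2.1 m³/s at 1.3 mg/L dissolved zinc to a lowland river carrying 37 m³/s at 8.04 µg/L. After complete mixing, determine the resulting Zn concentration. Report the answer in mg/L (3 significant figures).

0.0774 mg/L

8.04 µg/L = 0.00804 mg/L.
By mass balance at complete mixing, C = (2.1·1.3 + 37·0.00804) / (2.1 + 37) = 3.027/39.1 = 0.07743 mg/L.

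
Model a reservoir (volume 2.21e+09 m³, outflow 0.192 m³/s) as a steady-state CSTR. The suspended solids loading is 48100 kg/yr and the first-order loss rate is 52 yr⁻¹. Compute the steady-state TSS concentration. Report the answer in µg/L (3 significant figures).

Outflow Q = 0.192 m³/s × 3.156e+07 s/yr = 6.059e+06 m³/yr.
Steady-state CSTR mass balance: W = Q·C + k·V·C, so C = W/(Q + kV).
Q + kV = 6.059e+06 + 52·2.21e+09 = 1.149e+11 m³/yr.
C = 48100/1.149e+11 = 4.185e-07 kg/m³ = 0.0004185 mg/L = 0.4185 µg/L.

0.419 µg/L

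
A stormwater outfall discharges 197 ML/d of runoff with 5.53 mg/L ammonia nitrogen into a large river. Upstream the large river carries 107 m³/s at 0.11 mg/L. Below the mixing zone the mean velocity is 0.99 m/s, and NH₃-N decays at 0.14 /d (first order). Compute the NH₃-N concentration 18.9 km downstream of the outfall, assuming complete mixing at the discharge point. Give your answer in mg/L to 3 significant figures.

0.216 mg/L

197 ML/d = 2.28 m³/s.
After complete mixing, C₀ = (2.28·5.53 + 107·0.11) / 109.3 = 0.2231 mg/L.
Travel time t = 1.89e+04 m / 0.99 m/s = 1.909e+04 s = 0.221 d.
C = 0.2231·exp(−0.14·0.221) = 0.2231·0.9695 = 0.2163 mg/L.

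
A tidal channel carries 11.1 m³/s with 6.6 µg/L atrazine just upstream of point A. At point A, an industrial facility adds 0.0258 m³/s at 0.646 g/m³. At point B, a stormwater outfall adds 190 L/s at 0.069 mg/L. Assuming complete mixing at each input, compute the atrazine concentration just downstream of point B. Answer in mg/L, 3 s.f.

0.00911 mg/L

6.6 µg/L = 0.0066 mg/L.
After input A: C = (11.1·0.0066 + 0.0258·0.646) / 11.13 = 0.008083 mg/L.
190 L/s = 0.19 m³/s.
After input B: C = (11.13·0.008083 + 0.19·0.069) / 11.32 = 0.009106 mg/L.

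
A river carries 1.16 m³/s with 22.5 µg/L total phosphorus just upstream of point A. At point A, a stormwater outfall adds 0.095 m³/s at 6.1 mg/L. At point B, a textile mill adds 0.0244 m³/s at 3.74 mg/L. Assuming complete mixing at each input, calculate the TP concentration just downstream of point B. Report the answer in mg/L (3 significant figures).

0.545 mg/L

22.5 µg/L = 0.0225 mg/L.
After input A: C = (1.16·0.0225 + 0.095·6.1) / 1.255 = 0.4825 mg/L.
After input B: C = (1.255·0.4825 + 0.0244·3.74) / 1.279 = 0.5447 mg/L.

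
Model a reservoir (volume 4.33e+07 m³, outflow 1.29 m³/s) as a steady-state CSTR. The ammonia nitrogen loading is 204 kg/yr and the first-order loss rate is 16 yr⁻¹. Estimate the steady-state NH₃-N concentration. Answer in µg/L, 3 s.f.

Outflow Q = 1.29 m³/s × 3.156e+07 s/yr = 4.071e+07 m³/yr.
Steady-state CSTR mass balance: W = Q·C + k·V·C, so C = W/(Q + kV).
Q + kV = 4.071e+07 + 16·4.33e+07 = 7.335e+08 m³/yr.
C = 204/7.335e+08 = 2.781e-07 kg/m³ = 0.0002781 mg/L = 0.2781 µg/L.

0.278 µg/L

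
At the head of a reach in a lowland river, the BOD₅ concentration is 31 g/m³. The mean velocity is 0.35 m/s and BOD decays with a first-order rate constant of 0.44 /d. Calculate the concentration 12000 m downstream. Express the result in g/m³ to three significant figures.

26.0 g/m³

Travel time t = 12000 m / 0.35 m/s = 1.2e+04/0.35 = 3.429e+04 s = 0.3968 d.
First-order decay: C = 31·exp(−0.44·0.3968) = 31·0.8398 = 26.03 g/m³.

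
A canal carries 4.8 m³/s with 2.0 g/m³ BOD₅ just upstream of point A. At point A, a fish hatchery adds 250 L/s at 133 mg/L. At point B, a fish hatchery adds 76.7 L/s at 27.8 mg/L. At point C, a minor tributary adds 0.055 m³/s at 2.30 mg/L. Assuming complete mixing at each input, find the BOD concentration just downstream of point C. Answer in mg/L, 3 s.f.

250 L/s = 0.25 m³/s.
After input A: C = (4.8·2 + 0.25·133) / 5.05 = 8.485 mg/L.
76.7 L/s = 0.0767 m³/s.
After input B: C = (5.05·8.485 + 0.0767·27.8) / 5.127 = 8.774 mg/L.
After input C: C = (5.127·8.774 + 0.055·2.3) / 5.182 = 8.705 mg/L.

8.71 mg/L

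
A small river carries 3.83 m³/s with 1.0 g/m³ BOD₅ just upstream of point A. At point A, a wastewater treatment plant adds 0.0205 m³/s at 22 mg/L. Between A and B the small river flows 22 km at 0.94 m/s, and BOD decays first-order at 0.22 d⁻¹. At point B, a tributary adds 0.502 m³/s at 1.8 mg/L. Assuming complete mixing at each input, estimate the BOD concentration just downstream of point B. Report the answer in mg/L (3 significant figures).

After input A: C = (3.83·1 + 0.0205·22) / 3.851 = 1.112 mg/L.
Over the 22 km reach to input B (t = 2.34e+04 s = 0.2709 d), decay gives C = 1.112·exp(−0.22·0.2709) = 1.047 mg/L.
After input B: C = (3.851·1.047 + 0.502·1.8) / 4.353 = 1.134 mg/L.

1.13 mg/L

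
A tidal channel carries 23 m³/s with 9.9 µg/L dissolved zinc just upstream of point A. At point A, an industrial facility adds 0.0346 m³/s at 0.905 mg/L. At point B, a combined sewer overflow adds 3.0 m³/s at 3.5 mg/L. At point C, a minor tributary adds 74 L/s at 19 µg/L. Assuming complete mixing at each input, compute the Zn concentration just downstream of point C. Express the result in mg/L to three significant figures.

0.412 mg/L

9.9 µg/L = 0.0099 mg/L.
After input A: C = (23·0.0099 + 0.0346·0.905) / 23.03 = 0.01124 mg/L.
After input B: C = (23.03·0.01124 + 3·3.5) / 26.03 = 0.4133 mg/L.
74 L/s = 0.074 m³/s.
19 µg/L = 0.019 mg/L.
After input C: C = (26.03·0.4133 + 0.074·0.019) / 26.11 = 0.4121 mg/L.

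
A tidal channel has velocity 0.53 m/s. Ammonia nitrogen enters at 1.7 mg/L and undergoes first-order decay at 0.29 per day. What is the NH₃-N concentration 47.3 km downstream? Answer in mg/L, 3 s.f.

1.26 mg/L

Travel time t = 47.3 km / 0.53 m/s = 4.73e+04/0.53 = 8.925e+04 s = 1.033 d.
First-order decay: C = 1.7·exp(−0.29·1.033) = 1.7·0.7412 = 1.26 mg/L.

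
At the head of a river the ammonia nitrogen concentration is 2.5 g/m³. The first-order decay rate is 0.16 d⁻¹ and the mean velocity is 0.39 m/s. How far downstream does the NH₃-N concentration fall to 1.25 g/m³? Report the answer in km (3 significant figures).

146 km

From C = C₀·e^(−kt), t = ln(C₀/C)/k = ln(2.5/1.25)/0.16 = 0.6931/0.16 = 4.332 d.
Distance = v·t = 0.39 m/s × 3.743e+05 s = 1.46e+05 m = 146 km.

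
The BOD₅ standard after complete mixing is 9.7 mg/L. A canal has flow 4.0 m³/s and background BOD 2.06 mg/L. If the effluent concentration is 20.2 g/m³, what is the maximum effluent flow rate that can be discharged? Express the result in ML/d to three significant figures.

Mass balance at complete mixing: C_std·(Q_w + Q_r) = Q_w·C_e + Q_r·C_b.
Rearranging, Q_w = Q_r·(C_std − C_b)/(C_e − C_std) = 4.0·(9.7 − 2.06) / (20.2 − 9.7) = 2.91 m³/s.
= 251.5 ML/d.

251 ML/d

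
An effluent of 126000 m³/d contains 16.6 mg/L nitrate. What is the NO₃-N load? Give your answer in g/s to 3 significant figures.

24.2 g/s

126000 m³/d = 1.458 m³/s.
Mass flux = Q·C = 1.458 m³/s × 16.6 g/m³ = 24.21 g/s.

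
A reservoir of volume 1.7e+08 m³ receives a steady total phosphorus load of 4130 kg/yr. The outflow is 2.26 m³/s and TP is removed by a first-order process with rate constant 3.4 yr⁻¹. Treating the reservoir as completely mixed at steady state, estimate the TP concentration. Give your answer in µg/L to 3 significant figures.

6.36 µg/L

Outflow Q = 2.26 m³/s × 3.156e+07 s/yr = 7.132e+07 m³/yr.
Steady-state CSTR mass balance: W = Q·C + k·V·C, so C = W/(Q + kV).
Q + kV = 7.132e+07 + 3.4·1.7e+08 = 6.493e+08 m³/yr.
C = 4130/6.493e+08 = 6.36e-06 kg/m³ = 0.00636 mg/L = 6.36 µg/L.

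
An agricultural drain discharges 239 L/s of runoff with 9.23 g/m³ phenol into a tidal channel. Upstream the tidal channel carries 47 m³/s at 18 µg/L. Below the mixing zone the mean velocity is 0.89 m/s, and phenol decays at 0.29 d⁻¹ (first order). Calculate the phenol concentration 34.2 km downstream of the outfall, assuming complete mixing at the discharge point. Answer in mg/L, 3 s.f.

239 L/s = 0.239 m³/s.
18 µg/L = 0.018 mg/L.
After complete mixing, C₀ = (0.239·9.23 + 47·0.018) / 47.24 = 0.06461 mg/L.
Travel time t = 3.42e+04 m / 0.89 m/s = 3.843e+04 s = 0.4448 d.
C = 0.06461·exp(−0.29·0.4448) = 0.06461·0.879 = 0.05679 mg/L.

0.0568 mg/L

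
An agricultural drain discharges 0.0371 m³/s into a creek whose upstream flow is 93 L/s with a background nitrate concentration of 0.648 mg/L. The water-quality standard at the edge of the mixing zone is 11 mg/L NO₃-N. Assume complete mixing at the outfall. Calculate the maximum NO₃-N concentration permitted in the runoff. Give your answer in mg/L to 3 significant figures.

93 L/s = 0.093 m³/s.
Mass balance: 11·0.1301 = 0.0371·Cₑ + 0.093·0.648.
Cₑ = (1.431 − 0.06026) / 0.0371 = 36.95 mg/L.

36.9 mg/L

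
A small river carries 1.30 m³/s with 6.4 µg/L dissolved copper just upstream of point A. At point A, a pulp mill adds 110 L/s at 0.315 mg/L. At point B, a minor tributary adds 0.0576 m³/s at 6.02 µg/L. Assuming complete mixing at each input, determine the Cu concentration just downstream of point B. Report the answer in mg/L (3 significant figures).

0.0295 mg/L

6.4 µg/L = 0.0064 mg/L.
110 L/s = 0.11 m³/s.
After input A: C = (1.3·0.0064 + 0.11·0.315) / 1.41 = 0.03048 mg/L.
6.02 µg/L = 0.00602 mg/L.
After input B: C = (1.41·0.03048 + 0.0576·0.00602) / 1.468 = 0.02952 mg/L.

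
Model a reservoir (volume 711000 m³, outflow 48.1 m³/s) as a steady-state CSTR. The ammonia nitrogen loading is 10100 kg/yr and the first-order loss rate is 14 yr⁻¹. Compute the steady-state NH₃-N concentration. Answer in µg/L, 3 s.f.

6.61 µg/L

Outflow Q = 48.1 m³/s × 3.156e+07 s/yr = 1.518e+09 m³/yr.
Steady-state CSTR mass balance: W = Q·C + k·V·C, so C = W/(Q + kV).
Q + kV = 1.518e+09 + 14·711000 = 1.528e+09 m³/yr.
C = 10100/1.528e+09 = 6.61e-06 kg/m³ = 0.00661 mg/L = 6.61 µg/L.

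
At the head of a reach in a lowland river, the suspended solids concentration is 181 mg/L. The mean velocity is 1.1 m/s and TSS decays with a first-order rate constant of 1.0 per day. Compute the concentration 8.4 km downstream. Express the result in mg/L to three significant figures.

166 mg/L

Travel time t = 8.4 km / 1.1 m/s = 8400/1.1 = 7636 s = 0.08838 d.
First-order decay: C = 181·exp(−1.0·0.08838) = 181·0.9154 = 165.7 mg/L.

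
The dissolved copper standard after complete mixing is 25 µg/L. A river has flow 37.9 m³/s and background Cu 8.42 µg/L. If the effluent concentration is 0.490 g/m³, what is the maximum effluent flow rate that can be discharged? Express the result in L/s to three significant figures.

8.42 µg/L = 0.00842 mg/L.
25 µg/L = 0.025 mg/L.
Mass balance at complete mixing: C_std·(Q_w + Q_r) = Q_w·C_e + Q_r·C_b.
Rearranging, Q_w = Q_r·(C_std − C_b)/(C_e − C_std) = 37.9·(0.025 − 0.00842) / (0.49 − 0.025) = 1.351 m³/s.
= 1351 L/s.

1350 L/s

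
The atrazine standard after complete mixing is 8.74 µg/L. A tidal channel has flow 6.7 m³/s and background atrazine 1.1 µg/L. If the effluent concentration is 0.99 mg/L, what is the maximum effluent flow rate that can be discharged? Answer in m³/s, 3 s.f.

0.0522 m³/s

1.1 µg/L = 0.0011 mg/L.
8.74 µg/L = 0.00874 mg/L.
Mass balance at complete mixing: C_std·(Q_w + Q_r) = Q_w·C_e + Q_r·C_b.
Rearranging, Q_w = Q_r·(C_std − C_b)/(C_e − C_std) = 6.7·(0.00874 − 0.0011) / (0.99 − 0.00874) = 0.05217 m³/s.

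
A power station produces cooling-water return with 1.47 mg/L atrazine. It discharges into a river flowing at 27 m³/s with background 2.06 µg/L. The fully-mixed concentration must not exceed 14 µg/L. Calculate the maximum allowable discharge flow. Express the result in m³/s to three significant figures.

2.06 µg/L = 0.00206 mg/L.
14 µg/L = 0.014 mg/L.
Mass balance at complete mixing: C_std·(Q_w + Q_r) = Q_w·C_e + Q_r·C_b.
Rearranging, Q_w = Q_r·(C_std − C_b)/(C_e − C_std) = 27·(0.014 − 0.00206) / (1.47 − 0.014) = 0.2214 m³/s.

0.221 m³/s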